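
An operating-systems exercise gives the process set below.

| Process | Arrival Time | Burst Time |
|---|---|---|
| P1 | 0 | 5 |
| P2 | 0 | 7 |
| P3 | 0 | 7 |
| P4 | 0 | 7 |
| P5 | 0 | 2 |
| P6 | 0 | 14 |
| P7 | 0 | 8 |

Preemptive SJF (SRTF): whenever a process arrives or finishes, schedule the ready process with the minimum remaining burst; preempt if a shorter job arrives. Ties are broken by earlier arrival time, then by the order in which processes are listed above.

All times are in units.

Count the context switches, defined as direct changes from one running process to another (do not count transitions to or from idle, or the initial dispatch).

6

Gantt: | P5 0-2 | P1 2-7 | P2 7-14 | P3 14-21 | P4 21-28 | P7 28-36 | P6 36-50 |
Completion: P1=7  P2=14  P3=21  P4=28  P5=2  P6=50  P7=36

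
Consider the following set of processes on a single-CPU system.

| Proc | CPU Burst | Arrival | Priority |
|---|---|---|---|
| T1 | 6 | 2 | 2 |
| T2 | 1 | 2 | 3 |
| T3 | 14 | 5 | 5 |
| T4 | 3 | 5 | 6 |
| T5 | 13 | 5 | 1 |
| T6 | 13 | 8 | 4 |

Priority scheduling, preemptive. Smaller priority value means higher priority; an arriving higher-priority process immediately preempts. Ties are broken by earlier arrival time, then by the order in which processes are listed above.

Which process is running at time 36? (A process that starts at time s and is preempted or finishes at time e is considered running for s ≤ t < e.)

T3

Schedule: | idle 0-2 | T1 2-5 | T5 5-18 | T1 18-21 | T2 21-22 | T6 22-35 | T3 35-49 | T4 49-52 |
Completion: T1=21  T2=22  T3=49  T4=52  T5=18  T6=35
Turnaround (C−A): T1=19  T2=20  T3=44  T4=47  T5=13  T6=27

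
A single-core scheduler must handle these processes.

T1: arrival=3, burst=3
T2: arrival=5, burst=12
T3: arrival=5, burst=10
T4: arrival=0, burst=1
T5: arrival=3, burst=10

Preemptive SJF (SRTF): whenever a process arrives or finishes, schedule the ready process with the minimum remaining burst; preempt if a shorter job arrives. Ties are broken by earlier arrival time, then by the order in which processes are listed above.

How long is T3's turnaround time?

Gantt: | T4 0-1 | idle 1-3 | T1 3-6 | T5 6-16 | T3 16-26 | T2 26-38 |
Completion: T1=6  T2=38  T3=26  T4=1  T5=16
Turnaround (C−A): T1=3  T2=33  T3=21  T4=1  T5=13
Turnaround(T3) = completion − arrival = 26 − 5 = 21

21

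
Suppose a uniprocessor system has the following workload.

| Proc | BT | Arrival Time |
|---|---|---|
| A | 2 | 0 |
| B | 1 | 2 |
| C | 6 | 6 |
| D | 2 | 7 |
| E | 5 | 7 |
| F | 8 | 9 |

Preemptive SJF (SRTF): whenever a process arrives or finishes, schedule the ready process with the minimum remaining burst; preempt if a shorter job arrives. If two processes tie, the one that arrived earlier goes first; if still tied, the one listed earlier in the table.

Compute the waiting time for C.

2

Gantt: | A 0-2 | B 2-3 | idle 3-6 | C 6-7 | D 7-9 | C 9-14 | E 14-19 | F 19-27 |
Completion: A=2  B=3  C=14  D=9  E=19  F=27
Waiting(C) = turnaround − burst = 8 − 6 = 2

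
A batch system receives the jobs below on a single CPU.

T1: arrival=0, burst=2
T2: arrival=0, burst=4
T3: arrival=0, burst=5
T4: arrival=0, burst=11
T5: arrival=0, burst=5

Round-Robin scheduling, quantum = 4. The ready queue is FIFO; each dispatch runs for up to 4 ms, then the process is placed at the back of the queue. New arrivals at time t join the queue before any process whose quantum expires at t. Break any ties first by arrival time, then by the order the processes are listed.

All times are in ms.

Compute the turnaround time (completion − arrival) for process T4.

27

Schedule: | T1 0-2 | T2 2-6 | T3 6-10 | T4 10-14 | T5 14-18 | T3 18-19 | T4 19-23 | T5 23-24 | T4 24-27 |
Completion: T1=2  T2=6  T3=19  T4=27  T5=24
Turnaround(T4) = completion − arrival = 27 − 0 = 27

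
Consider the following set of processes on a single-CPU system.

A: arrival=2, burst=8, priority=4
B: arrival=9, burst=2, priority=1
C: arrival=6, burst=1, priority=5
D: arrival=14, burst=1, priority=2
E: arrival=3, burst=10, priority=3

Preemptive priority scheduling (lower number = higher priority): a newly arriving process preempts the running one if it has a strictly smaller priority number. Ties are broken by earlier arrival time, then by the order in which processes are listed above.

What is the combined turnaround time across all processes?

55

Schedule: | idle 0-2 | A 2-3 | E 3-9 | B 9-11 | E 11-14 | D 14-15 | E 15-16 | A 16-23 | C 23-24 |
Completion: A=23  B=11  C=24  D=15  E=16
Turnaround = completion − arrival: A=21, B=2, C=18, D=1, E=13
Total turnaround = 21 + 2 + 18 + 1 + 13 = 55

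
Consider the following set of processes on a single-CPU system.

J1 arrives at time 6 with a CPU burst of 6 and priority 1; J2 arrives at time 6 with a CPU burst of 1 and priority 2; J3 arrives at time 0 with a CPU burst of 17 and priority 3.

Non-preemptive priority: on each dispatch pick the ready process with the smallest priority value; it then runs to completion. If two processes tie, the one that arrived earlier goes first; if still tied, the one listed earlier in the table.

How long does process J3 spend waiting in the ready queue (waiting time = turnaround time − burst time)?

0

Timeline: | J3 0-17 | J1 17-23 | J2 23-24 |
Completion: J1=23  J2=24  J3=17
Turnaround (C−A): J1=17  J2=18  J3=17
Waiting(J3) = turnaround − burst = 17 − 17 = 0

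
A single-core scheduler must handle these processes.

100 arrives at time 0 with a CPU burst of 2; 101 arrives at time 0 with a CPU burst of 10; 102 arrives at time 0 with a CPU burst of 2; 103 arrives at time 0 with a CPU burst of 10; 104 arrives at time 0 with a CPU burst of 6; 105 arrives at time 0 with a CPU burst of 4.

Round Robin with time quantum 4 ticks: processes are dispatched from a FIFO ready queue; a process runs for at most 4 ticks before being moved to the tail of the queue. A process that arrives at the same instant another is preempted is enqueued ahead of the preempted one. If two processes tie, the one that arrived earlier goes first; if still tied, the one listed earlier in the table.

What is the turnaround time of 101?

Gantt: | 100 0-2 | 101 2-6 | 102 6-8 | 103 8-12 | 104 12-16 | 105 16-20 | 101 20-24 | 103 24-28 | 104 28-30 | 101 30-32 | 103 32-34 |
Completion: 100=2  101=32  102=8  103=34  104=30  105=20
Turnaround (C−A): 100=2  101=32  102=8  103=34  104=30  105=20
Turnaround(101) = completion − arrival = 32 − 0 = 32

32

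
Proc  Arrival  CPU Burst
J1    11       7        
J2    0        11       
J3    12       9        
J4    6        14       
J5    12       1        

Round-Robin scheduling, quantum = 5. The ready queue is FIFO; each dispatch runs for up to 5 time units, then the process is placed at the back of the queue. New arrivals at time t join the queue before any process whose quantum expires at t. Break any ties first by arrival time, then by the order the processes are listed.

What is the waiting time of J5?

14

Timeline: | J2 0-10 | J4 10-15 | J2 15-16 | J1 16-21 | J3 21-26 | J5 26-27 | J4 27-32 | J1 32-34 | J3 34-38 | J4 38-42 |
Completion: J1=34  J2=16  J3=38  J4=42  J5=27
Turnaround (C−A): J1=23  J2=16  J3=26  J4=36  J5=15
Waiting(J5) = turnaround − burst = 15 − 1 = 14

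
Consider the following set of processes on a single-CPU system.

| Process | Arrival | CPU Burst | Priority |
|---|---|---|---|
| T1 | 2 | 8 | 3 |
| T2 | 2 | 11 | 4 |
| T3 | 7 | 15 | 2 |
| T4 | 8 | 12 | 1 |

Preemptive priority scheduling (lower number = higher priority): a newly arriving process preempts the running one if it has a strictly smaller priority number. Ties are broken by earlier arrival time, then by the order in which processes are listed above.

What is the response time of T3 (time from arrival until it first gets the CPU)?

Timeline: | idle 0-2 | T1 2-7 | T3 7-8 | T4 8-20 | T3 20-34 | T1 34-37 | T2 37-48 |
Completion: T1=37  T2=48  T3=34  T4=20
Response(T3) = first start − arrival = 7 − 7 = 0

0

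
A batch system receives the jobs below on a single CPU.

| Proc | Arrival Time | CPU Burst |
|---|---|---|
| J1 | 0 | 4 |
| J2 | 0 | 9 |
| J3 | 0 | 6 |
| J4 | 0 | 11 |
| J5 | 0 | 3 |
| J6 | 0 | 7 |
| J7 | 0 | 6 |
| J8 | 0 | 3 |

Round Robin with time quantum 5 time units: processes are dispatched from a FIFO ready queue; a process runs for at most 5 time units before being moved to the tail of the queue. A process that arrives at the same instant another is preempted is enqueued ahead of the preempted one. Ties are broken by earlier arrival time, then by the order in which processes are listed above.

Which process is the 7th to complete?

Timeline: | J1 0-4 | J2 4-9 | J3 9-14 | J4 14-19 | J5 19-22 | J6 22-27 | J7 27-32 | J8 32-35 | J2 35-39 | J3 39-40 | J4 40-45 | J6 45-47 | J7 47-48 | J4 48-49 |
Completion: J1=4  J2=39  J3=40  J4=49  J5=22  J6=47  J7=48  J8=35
Turnaround (C−A): J1=4  J2=39  J3=40  J4=49  J5=22  J6=47  J7=48  J8=35
Finish order: J1 → J5 → J8 → J2 → J3 → J6 → J7 → J4

J7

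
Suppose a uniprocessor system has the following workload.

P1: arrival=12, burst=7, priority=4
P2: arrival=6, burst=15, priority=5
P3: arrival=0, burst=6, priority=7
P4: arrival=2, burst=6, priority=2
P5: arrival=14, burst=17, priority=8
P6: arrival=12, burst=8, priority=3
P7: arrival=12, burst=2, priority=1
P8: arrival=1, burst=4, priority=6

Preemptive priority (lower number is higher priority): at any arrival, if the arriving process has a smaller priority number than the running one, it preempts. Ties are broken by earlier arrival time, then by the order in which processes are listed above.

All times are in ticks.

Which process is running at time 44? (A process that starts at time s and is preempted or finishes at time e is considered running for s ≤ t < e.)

Schedule: | P3 0-1 | P8 1-2 | P4 2-8 | P2 8-12 | P7 12-14 | P6 14-22 | P1 22-29 | P2 29-40 | P8 40-43 | P3 43-48 | P5 48-65 |
Completion: P1=29  P2=40  P3=48  P4=8  P5=65  P6=22  P7=14  P8=43
Turnaround (C−A): P1=17  P2=34  P3=48  P4=6  P5=51  P6=10  P7=2  P8=42

P3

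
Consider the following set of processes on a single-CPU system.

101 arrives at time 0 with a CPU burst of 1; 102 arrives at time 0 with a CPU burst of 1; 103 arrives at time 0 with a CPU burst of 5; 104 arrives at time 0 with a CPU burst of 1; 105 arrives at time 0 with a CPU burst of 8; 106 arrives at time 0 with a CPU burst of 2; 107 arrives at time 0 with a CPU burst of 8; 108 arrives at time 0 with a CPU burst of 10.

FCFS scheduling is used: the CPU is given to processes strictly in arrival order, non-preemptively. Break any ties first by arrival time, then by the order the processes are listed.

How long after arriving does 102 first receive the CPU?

Timeline: | 101 0-1 | 102 1-2 | 103 2-7 | 104 7-8 | 105 8-16 | 106 16-18 | 107 18-26 | 108 26-36 |
Completion: 101=1  102=2  103=7  104=8  105=16  106=18  107=26  108=36
Turnaround (C−A): 101=1  102=2  103=7  104=8  105=16  106=18  107=26  108=36
Response(102) = first start − arrival = 1 − 0 = 1

1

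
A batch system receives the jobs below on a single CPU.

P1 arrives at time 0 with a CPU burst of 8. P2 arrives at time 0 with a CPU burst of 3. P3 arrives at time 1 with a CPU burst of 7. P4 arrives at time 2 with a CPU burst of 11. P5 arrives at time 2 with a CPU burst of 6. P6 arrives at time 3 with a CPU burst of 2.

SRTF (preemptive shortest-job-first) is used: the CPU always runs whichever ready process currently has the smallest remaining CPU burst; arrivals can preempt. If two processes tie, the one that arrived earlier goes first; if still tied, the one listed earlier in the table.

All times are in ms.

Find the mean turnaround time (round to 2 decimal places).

Gantt: | P2 0-3 | P6 3-5 | P5 5-11 | P3 11-18 | P1 18-26 | P4 26-37 |
Completion: P1=26  P2=3  P3=18  P4=37  P5=11  P6=5
Turnaround (C−A): P1=26  P2=3  P3=17  P4=35  P5=9  P6=2
Turnaround times: P1=26, P2=3, P3=17, P4=35, P5=9, P6=2
Average turnaround = (26+3+17+35+9+2) / 6 = 92/6 = 15.33

15.33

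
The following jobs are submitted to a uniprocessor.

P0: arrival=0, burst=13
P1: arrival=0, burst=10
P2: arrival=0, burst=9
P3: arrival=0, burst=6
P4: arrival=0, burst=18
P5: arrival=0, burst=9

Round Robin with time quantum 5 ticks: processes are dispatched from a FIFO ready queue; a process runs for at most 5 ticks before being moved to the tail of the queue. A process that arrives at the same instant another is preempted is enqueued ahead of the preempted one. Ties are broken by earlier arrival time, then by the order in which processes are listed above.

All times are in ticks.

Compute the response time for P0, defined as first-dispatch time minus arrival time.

Timeline: | P0 0-5 | P1 5-10 | P2 10-15 | P3 15-20 | P4 20-25 | P5 25-30 | P0 30-35 | P1 35-40 | P2 40-44 | P3 44-45 | P4 45-50 | P5 50-54 | P0 54-57 | P4 57-65 |
Completion: P0=57  P1=40  P2=44  P3=45  P4=65  P5=54
Turnaround (C−A): P0=57  P1=40  P2=44  P3=45  P4=65  P5=54
Response(P0) = first start − arrival = 0 − 0 = 0

0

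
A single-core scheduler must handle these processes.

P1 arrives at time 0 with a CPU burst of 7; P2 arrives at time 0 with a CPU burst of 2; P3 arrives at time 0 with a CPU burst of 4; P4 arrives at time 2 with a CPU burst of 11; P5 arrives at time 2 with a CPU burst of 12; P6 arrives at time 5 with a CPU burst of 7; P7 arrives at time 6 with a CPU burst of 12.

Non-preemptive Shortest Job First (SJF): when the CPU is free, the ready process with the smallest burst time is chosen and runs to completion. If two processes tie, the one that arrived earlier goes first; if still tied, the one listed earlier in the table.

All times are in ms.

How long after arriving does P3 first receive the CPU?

Schedule: | P2 0-2 | P3 2-6 | P1 6-13 | P6 13-20 | P4 20-31 | P5 31-43 | P7 43-55 |
Completion: P1=13  P2=2  P3=6  P4=31  P5=43  P6=20  P7=55
Turnaround (C−A): P1=13  P2=2  P3=6  P4=29  P5=41  P6=15  P7=49
Response(P3) = first start − arrival = 2 − 0 = 2

2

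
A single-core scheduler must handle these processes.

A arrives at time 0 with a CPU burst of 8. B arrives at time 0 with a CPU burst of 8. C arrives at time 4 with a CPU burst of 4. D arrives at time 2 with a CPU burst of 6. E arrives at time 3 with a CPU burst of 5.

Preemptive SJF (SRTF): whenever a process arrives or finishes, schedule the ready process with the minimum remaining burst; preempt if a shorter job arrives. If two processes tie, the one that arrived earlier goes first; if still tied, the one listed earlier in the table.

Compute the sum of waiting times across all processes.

Timeline: | A 0-8 | C 8-12 | E 12-17 | D 17-23 | B 23-31 |
Completion: A=8  B=31  C=12  D=23  E=17
Turnaround (C−A): A=8  B=31  C=8  D=21  E=14
Waiting = turnaround − burst: A=0, B=23, C=4, D=15, E=9
Total waiting = 0 + 23 + 4 + 15 + 9 = 51

51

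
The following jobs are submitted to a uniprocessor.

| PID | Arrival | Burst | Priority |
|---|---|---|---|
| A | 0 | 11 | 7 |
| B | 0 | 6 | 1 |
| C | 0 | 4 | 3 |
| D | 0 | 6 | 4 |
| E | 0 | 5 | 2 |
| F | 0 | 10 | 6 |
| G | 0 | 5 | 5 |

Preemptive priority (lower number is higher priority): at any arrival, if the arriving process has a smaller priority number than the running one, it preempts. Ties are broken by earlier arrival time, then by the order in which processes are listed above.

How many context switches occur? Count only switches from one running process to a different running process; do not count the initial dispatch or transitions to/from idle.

Timeline: | B 0-6 | E 6-11 | C 11-15 | D 15-21 | G 21-26 | F 26-36 | A 36-47 |
Completion: A=47  B=6  C=15  D=21  E=11  F=36  G=26
Turnaround (C−A): A=47  B=6  C=15  D=21  E=11  F=36  G=26

6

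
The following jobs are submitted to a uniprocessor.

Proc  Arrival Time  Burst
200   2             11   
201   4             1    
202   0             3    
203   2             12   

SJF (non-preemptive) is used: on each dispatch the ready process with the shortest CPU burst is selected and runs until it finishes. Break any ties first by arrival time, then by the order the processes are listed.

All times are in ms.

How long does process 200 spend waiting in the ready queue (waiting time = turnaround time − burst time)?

Gantt: | 202 0-3 | 200 3-14 | 201 14-15 | 203 15-27 |
Completion: 200=14  201=15  202=3  203=27
Turnaround (C−A): 200=12  201=11  202=3  203=25
Waiting(200) = turnaround − burst = 12 − 11 = 1

1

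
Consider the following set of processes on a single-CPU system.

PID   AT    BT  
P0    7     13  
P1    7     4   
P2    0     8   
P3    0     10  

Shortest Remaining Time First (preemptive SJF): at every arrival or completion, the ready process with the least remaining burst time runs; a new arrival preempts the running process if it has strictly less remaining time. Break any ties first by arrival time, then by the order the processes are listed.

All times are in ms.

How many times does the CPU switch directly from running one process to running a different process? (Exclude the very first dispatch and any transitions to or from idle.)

3

Timeline: | P2 0-8 | P1 8-12 | P3 12-22 | P0 22-35 |
Completion: P0=35  P1=12  P2=8  P3=22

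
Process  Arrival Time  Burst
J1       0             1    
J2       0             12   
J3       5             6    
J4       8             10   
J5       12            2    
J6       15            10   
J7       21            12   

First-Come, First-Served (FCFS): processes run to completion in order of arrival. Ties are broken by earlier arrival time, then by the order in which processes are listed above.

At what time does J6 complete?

41

Timeline: | J1 0-1 | J2 1-13 | J3 13-19 | J4 19-29 | J5 29-31 | J6 31-41 | J7 41-53 |
Completion: J1=1  J2=13  J3=19  J4=29  J5=31  J6=41  J7=53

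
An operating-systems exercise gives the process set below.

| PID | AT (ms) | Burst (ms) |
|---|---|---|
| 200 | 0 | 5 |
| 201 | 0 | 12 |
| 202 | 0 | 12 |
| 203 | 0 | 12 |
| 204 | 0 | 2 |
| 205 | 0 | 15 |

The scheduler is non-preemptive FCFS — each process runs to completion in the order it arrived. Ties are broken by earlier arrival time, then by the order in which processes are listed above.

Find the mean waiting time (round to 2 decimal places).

Gantt: | 200 0-5 | 201 5-17 | 202 17-29 | 203 29-41 | 204 41-43 | 205 43-58 |
Completion: 200=5  201=17  202=29  203=41  204=43  205=58
Waiting times: 200=0, 201=5, 202=17, 203=29, 204=41, 205=43
Average waiting = (0+5+17+29+41+43) / 6 = 135/6 = 22.50

22.50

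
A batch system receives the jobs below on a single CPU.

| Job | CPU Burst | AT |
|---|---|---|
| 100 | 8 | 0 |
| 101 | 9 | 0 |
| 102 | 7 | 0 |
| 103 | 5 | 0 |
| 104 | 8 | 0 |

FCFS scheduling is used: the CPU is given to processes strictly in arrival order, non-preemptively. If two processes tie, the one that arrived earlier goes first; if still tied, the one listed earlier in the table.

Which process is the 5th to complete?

104

Gantt: | 100 0-8 | 101 8-17 | 102 17-24 | 103 24-29 | 104 29-37 |
Completion: 100=8  101=17  102=24  103=29  104=37
Turnaround (C−A): 100=8  101=17  102=24  103=29  104=37
Finish order: 100 → 101 → 102 → 103 → 104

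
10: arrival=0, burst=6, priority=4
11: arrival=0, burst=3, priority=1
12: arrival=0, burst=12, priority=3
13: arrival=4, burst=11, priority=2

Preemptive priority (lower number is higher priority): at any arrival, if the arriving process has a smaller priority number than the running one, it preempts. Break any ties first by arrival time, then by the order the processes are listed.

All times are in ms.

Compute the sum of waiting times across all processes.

40

Timeline: | 11 0-3 | 12 3-4 | 13 4-15 | 12 15-26 | 10 26-32 |
Completion: 10=32  11=3  12=26  13=15
Turnaround (C−A): 10=32  11=3  12=26  13=11
Waiting = turnaround − burst: 10=26, 11=0, 12=14, 13=0
Total waiting = 26 + 0 + 14 + 0 = 40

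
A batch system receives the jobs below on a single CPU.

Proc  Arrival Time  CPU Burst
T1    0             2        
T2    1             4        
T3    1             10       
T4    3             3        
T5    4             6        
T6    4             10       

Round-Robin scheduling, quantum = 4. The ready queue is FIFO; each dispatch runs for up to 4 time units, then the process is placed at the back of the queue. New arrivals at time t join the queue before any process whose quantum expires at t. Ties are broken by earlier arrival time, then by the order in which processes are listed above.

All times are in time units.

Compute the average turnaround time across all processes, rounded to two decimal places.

17.17

Schedule: | T1 0-2 | T2 2-6 | T3 6-10 | T4 10-13 | T5 13-17 | T6 17-21 | T3 21-25 | T5 25-27 | T6 27-31 | T3 31-33 | T6 33-35 |
Completion: T1=2  T2=6  T3=33  T4=13  T5=27  T6=35
Turnaround times: T1=2, T2=5, T3=32, T4=10, T5=23, T6=31
Average turnaround = (2+5+32+10+23+31) / 6 = 103/6 = 17.17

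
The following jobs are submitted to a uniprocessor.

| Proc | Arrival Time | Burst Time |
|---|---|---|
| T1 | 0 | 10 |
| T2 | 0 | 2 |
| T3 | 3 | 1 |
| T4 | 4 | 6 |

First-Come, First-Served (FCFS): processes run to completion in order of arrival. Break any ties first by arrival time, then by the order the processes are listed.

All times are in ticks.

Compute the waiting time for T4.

Timeline: | T1 0-10 | T2 10-12 | T3 12-13 | T4 13-19 |
Completion: T1=10  T2=12  T3=13  T4=19
Waiting(T4) = turnaround − burst = 15 − 6 = 9

9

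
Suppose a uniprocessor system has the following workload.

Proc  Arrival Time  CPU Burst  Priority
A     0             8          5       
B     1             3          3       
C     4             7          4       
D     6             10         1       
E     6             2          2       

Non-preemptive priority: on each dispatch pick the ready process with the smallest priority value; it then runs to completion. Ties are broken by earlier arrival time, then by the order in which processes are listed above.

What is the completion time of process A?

Schedule: | A 0-8 | D 8-18 | E 18-20 | B 20-23 | C 23-30 |
Completion: A=8  B=23  C=30  D=18  E=20

8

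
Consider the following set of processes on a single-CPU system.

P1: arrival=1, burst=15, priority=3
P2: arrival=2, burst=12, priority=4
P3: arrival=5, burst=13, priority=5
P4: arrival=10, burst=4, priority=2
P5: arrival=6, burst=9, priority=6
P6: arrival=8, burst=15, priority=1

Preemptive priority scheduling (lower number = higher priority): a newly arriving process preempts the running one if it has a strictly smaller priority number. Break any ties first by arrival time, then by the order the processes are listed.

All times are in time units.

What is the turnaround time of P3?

Timeline: | idle 0-1 | P1 1-8 | P6 8-23 | P4 23-27 | P1 27-35 | P2 35-47 | P3 47-60 | P5 60-69 |
Completion: P1=35  P2=47  P3=60  P4=27  P5=69  P6=23
Turnaround(P3) = completion − arrival = 60 − 5 = 55

55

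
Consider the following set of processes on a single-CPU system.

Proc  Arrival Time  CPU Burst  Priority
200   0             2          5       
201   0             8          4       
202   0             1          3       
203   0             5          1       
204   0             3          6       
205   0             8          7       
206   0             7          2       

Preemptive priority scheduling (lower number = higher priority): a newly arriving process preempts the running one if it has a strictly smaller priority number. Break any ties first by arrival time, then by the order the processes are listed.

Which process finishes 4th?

Timeline: | 203 0-5 | 206 5-12 | 202 12-13 | 201 13-21 | 200 21-23 | 204 23-26 | 205 26-34 |
Completion: 200=23  201=21  202=13  203=5  204=26  205=34  206=12
Turnaround (C−A): 200=23  201=21  202=13  203=5  204=26  205=34  206=12
Finish order: 203 → 206 → 202 → 201 → 200 → 204 → 205

201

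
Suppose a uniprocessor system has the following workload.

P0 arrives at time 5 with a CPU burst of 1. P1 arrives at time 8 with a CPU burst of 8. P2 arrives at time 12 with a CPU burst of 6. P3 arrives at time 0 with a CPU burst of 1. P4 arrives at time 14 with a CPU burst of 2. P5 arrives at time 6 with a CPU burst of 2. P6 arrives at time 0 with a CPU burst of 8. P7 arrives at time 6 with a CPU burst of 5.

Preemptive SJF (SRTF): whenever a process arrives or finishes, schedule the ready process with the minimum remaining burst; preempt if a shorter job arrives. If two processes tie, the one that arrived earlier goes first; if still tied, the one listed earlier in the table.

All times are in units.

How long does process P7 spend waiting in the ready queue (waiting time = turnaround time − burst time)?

Timeline: | P3 0-1 | P6 1-5 | P0 5-6 | P5 6-8 | P6 8-12 | P7 12-14 | P4 14-16 | P7 16-19 | P2 19-25 | P1 25-33 |
Completion: P0=6  P1=33  P2=25  P3=1  P4=16  P5=8  P6=12  P7=19
Waiting(P7) = turnaround − burst = 13 − 5 = 8

8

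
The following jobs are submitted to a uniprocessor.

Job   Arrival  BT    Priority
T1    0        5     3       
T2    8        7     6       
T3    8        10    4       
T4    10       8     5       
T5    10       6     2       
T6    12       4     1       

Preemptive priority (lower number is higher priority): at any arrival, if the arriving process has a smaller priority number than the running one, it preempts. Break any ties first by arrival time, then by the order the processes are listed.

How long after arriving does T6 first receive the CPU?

0

Schedule: | T1 0-5 | idle 5-8 | T3 8-10 | T5 10-12 | T6 12-16 | T5 16-20 | T3 20-28 | T4 28-36 | T2 36-43 |
Completion: T1=5  T2=43  T3=28  T4=36  T5=20  T6=16
Response(T6) = first start − arrival = 12 − 12 = 0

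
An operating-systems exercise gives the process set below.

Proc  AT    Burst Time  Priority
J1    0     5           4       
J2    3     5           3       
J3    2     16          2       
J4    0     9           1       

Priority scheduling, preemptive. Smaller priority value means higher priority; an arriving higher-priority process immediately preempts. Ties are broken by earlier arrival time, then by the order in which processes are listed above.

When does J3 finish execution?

25

Gantt: | J4 0-9 | J3 9-25 | J2 25-30 | J1 30-35 |
Completion: J1=35  J2=30  J3=25  J4=9
Turnaround (C−A): J1=35  J2=27  J3=23  J4=9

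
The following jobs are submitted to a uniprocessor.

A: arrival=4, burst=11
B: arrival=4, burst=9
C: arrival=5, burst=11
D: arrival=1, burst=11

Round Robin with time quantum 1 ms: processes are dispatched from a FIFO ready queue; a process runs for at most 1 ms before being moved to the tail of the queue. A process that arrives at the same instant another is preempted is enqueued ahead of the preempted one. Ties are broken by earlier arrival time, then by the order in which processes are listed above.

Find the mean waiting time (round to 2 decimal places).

Schedule: | idle 0-1 | D 1-4 | A 4-5 | B 5-6 | D 6-7 | C 7-8 | A 8-9 | B 9-10 | D 10-11 | C 11-12 | A 12-13 | B 13-14 | D 14-15 | C 15-16 | A 16-17 | B 17-18 | D 18-19 | C 19-20 | A 20-21 | B 21-22 | D 22-23 | C 23-24 | A 24-25 | B 25-26 | D 26-27 | C 27-28 | A 28-29 | B 29-30 | D 30-31 | C 31-32 | A 32-33 | B 33-34 | D 34-35 | C 35-36 | A 36-37 | B 37-38 | C 38-39 | A 39-40 | C 40-41 | A 41-42 | C 42-43 |
Completion: A=42  B=38  C=43  D=35
Turnaround (C−A): A=38  B=34  C=38  D=34
Waiting times: A=27, B=25, C=27, D=23
Average waiting = (27+25+27+23) / 4 = 102/4 = 25.50

25.50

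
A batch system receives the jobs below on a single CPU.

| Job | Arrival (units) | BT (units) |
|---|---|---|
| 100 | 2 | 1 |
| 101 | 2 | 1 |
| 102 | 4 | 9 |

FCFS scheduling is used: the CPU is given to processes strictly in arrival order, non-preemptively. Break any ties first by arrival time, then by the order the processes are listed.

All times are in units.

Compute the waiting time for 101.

1

Gantt: | idle 0-2 | 100 2-3 | 101 3-4 | 102 4-13 |
Completion: 100=3  101=4  102=13
Turnaround (C−A): 100=1  101=2  102=9
Waiting(101) = turnaround − burst = 2 − 1 = 1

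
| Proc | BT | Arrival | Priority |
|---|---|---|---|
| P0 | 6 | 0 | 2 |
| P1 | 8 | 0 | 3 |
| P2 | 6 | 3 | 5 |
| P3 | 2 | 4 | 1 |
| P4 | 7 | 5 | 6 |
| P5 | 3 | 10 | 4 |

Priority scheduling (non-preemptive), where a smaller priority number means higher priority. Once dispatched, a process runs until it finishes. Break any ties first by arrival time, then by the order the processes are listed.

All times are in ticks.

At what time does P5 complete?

19

Gantt: | P0 0-6 | P3 6-8 | P1 8-16 | P5 16-19 | P2 19-25 | P4 25-32 |
Completion: P0=6  P1=16  P2=25  P3=8  P4=32  P5=19
Turnaround (C−A): P0=6  P1=16  P2=22  P3=4  P4=27  P5=9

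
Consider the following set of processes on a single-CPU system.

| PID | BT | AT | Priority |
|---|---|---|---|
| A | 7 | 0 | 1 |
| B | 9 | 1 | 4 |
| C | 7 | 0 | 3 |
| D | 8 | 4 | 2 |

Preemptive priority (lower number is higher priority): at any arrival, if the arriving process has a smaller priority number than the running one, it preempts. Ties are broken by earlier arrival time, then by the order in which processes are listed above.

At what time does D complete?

15

Schedule: | A 0-7 | D 7-15 | C 15-22 | B 22-31 |
Completion: A=7  B=31  C=22  D=15
Turnaround (C−A): A=7  B=30  C=22  D=11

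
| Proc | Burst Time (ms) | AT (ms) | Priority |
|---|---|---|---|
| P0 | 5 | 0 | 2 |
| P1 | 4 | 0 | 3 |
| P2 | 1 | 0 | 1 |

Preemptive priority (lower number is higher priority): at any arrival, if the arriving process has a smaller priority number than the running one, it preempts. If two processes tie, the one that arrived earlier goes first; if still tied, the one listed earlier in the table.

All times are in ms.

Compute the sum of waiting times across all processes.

Schedule: | P2 0-1 | P0 1-6 | P1 6-10 |
Completion: P0=6  P1=10  P2=1
Waiting = turnaround − burst: P0=1, P1=6, P2=0
Total waiting = 1 + 6 + 0 = 7

7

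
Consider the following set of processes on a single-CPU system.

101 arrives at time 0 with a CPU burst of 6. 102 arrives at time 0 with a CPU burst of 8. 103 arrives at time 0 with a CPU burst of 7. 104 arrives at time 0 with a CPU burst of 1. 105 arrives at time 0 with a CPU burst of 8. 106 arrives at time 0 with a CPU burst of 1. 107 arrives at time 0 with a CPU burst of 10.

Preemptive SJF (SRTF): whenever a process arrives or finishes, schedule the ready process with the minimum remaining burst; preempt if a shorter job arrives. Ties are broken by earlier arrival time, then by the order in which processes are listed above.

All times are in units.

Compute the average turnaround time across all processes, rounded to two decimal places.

Gantt: | 104 0-1 | 106 1-2 | 101 2-8 | 103 8-15 | 102 15-23 | 105 23-31 | 107 31-41 |
Completion: 101=8  102=23  103=15  104=1  105=31  106=2  107=41
Turnaround (C−A): 101=8  102=23  103=15  104=1  105=31  106=2  107=41
Turnaround times: 101=8, 102=23, 103=15, 104=1, 105=31, 106=2, 107=41
Average turnaround = (8+23+15+1+31+2+41) / 7 = 121/7 = 17.29

17.29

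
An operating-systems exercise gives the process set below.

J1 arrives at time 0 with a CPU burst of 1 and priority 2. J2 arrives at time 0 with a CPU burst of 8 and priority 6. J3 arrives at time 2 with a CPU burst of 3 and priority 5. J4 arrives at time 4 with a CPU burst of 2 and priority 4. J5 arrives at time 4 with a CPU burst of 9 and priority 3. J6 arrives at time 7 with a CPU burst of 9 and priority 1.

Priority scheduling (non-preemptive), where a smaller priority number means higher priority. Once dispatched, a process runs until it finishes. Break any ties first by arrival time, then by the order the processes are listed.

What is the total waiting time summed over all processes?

Gantt: | J1 0-1 | J2 1-9 | J6 9-18 | J5 18-27 | J4 27-29 | J3 29-32 |
Completion: J1=1  J2=9  J3=32  J4=29  J5=27  J6=18
Waiting = turnaround − burst: J1=0, J2=1, J3=27, J4=23, J5=14, J6=2
Total waiting = 0 + 1 + 27 + 23 + 14 + 2 = 67

67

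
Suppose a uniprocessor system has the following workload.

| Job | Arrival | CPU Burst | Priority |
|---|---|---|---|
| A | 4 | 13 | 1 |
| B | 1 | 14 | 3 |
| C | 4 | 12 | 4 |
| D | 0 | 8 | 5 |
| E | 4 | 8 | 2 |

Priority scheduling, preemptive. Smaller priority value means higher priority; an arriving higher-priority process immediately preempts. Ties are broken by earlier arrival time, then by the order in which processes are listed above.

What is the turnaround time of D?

55

Schedule: | D 0-1 | B 1-4 | A 4-17 | E 17-25 | B 25-36 | C 36-48 | D 48-55 |
Completion: A=17  B=36  C=48  D=55  E=25
Turnaround (C−A): A=13  B=35  C=44  D=55  E=21
Turnaround(D) = completion − arrival = 55 − 0 = 55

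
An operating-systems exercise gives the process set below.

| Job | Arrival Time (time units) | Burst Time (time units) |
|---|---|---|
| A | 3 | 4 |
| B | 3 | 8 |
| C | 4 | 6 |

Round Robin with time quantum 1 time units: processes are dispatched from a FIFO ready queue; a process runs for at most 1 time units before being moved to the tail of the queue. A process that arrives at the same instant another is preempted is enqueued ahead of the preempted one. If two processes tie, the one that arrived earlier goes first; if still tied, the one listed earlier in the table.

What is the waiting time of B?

Schedule: | idle 0-3 | A 3-4 | B 4-5 | C 5-6 | A 6-7 | B 7-8 | C 8-9 | A 9-10 | B 10-11 | C 11-12 | A 12-13 | B 13-14 | C 14-15 | B 15-16 | C 16-17 | B 17-18 | C 18-19 | B 19-21 |
Completion: A=13  B=21  C=19
Waiting(B) = turnaround − burst = 18 − 8 = 10

10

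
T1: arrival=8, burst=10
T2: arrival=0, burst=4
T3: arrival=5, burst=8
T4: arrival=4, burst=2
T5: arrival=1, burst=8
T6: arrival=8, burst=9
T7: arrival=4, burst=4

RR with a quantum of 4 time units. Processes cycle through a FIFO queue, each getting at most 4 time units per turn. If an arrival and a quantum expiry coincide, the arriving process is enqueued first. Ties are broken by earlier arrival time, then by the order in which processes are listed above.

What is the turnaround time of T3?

Timeline: | T2 0-4 | T5 4-8 | T4 8-10 | T7 10-14 | T3 14-18 | T1 18-22 | T6 22-26 | T5 26-30 | T3 30-34 | T1 34-38 | T6 38-42 | T1 42-44 | T6 44-45 |
Completion: T1=44  T2=4  T3=34  T4=10  T5=30  T6=45  T7=14
Turnaround (C−A): T1=36  T2=4  T3=29  T4=6  T5=29  T6=37  T7=10
Turnaround(T3) = completion − arrival = 34 − 5 = 29

29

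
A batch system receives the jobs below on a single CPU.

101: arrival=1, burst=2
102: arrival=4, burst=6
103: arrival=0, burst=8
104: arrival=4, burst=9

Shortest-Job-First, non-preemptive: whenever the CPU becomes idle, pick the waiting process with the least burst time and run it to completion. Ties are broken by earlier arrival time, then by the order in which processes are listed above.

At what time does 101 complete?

Schedule: | 103 0-8 | 101 8-10 | 102 10-16 | 104 16-25 |
Completion: 101=10  102=16  103=8  104=25
Turnaround (C−A): 101=9  102=12  103=8  104=21

10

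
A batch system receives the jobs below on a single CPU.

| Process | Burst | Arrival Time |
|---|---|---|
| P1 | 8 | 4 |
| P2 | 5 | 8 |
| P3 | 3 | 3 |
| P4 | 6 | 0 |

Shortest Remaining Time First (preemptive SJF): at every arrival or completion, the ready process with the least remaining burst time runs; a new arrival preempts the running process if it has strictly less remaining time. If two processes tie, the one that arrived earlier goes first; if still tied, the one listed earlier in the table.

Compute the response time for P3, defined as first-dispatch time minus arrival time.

3

Schedule: | P4 0-6 | P3 6-9 | P2 9-14 | P1 14-22 |
Completion: P1=22  P2=14  P3=9  P4=6
Turnaround (C−A): P1=18  P2=6  P3=6  P4=6
Response(P3) = first start − arrival = 6 − 3 = 3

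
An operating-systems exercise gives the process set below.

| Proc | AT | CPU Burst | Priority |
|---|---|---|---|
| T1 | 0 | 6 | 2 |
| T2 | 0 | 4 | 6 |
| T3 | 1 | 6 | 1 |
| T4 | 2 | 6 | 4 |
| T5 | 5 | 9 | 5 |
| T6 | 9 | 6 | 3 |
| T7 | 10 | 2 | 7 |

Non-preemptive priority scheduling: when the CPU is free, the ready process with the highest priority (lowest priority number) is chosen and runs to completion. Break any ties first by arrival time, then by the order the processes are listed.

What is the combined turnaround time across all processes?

Gantt: | T1 0-6 | T3 6-12 | T6 12-18 | T4 18-24 | T5 24-33 | T2 33-37 | T7 37-39 |
Completion: T1=6  T2=37  T3=12  T4=24  T5=33  T6=18  T7=39
Turnaround (C−A): T1=6  T2=37  T3=11  T4=22  T5=28  T6=9  T7=29
Turnaround = completion − arrival: T1=6, T2=37, T3=11, T4=22, T5=28, T6=9, T7=29
Total turnaround = 6 + 37 + 11 + 22 + 28 + 9 + 29 = 142

142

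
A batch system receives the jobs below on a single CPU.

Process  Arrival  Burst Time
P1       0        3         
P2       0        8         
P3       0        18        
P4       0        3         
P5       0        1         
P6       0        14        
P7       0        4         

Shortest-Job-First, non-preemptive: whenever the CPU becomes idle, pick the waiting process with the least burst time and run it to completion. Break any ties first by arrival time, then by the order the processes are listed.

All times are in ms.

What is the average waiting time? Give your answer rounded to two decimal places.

10.71

Timeline: | P5 0-1 | P1 1-4 | P4 4-7 | P7 7-11 | P2 11-19 | P6 19-33 | P3 33-51 |
Completion: P1=4  P2=19  P3=51  P4=7  P5=1  P6=33  P7=11
Turnaround (C−A): P1=4  P2=19  P3=51  P4=7  P5=1  P6=33  P7=11
Waiting times: P1=1, P2=11, P3=33, P4=4, P5=0, P6=19, P7=7
Average waiting = (1+11+33+4+0+19+7) / 7 = 75/7 = 10.71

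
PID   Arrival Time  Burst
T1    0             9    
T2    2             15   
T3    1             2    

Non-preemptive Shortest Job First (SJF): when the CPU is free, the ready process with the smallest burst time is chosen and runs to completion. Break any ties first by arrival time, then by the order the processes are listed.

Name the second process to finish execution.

T3

Schedule: | T1 0-9 | T3 9-11 | T2 11-26 |
Completion: T1=9  T2=26  T3=11
Finish order: T1 → T3 → T2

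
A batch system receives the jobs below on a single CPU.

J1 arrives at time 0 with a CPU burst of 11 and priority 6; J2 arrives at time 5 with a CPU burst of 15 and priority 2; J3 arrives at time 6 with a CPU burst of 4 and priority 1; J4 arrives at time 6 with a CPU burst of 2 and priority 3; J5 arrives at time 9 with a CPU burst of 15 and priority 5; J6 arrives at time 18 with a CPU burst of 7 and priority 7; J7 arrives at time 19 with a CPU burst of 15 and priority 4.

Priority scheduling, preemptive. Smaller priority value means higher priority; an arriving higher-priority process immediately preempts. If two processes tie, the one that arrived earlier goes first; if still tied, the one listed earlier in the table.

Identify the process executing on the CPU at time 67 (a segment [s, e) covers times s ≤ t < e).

Schedule: | J1 0-5 | J2 5-6 | J3 6-10 | J2 10-24 | J4 24-26 | J7 26-41 | J5 41-56 | J1 56-62 | J6 62-69 |
Completion: J1=62  J2=24  J3=10  J4=26  J5=56  J6=69  J7=41

J6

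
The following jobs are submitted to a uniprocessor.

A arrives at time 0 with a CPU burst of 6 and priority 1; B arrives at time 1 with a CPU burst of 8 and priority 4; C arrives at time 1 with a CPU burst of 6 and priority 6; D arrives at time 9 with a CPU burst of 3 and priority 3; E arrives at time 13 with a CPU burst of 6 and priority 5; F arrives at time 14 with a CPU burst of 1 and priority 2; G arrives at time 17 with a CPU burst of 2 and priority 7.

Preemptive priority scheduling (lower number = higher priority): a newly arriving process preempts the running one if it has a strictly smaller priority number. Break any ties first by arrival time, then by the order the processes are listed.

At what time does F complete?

15

Timeline: | A 0-6 | B 6-9 | D 9-12 | B 12-14 | F 14-15 | B 15-18 | E 18-24 | C 24-30 | G 30-32 |
Completion: A=6  B=18  C=30  D=12  E=24  F=15  G=32
Turnaround (C−A): A=6  B=17  C=29  D=3  E=11  F=1  G=15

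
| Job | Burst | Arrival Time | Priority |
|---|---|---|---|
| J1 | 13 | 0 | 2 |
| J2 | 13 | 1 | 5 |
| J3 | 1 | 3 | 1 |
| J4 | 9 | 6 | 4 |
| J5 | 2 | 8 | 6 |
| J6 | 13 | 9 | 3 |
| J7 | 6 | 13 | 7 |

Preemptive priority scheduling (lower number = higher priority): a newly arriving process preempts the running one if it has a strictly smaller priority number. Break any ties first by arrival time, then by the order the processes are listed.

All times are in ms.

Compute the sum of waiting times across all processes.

141

Timeline: | J1 0-3 | J3 3-4 | J1 4-14 | J6 14-27 | J4 27-36 | J2 36-49 | J5 49-51 | J7 51-57 |
Completion: J1=14  J2=49  J3=4  J4=36  J5=51  J6=27  J7=57
Waiting = turnaround − burst: J1=1, J2=35, J3=0, J4=21, J5=41, J6=5, J7=38
Total waiting = 1 + 35 + 0 + 21 + 41 + 5 + 38 = 141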